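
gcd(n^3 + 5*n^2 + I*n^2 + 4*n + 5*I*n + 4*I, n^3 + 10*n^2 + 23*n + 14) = n + 1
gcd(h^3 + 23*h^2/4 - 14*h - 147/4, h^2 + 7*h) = h + 7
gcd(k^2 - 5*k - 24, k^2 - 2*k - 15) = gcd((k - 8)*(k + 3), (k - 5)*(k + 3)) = k + 3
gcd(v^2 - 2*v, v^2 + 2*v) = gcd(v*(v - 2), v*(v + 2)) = v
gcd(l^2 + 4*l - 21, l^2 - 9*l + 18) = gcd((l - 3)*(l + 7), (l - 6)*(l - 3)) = l - 3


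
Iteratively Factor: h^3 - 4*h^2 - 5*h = (h)*(h^2 - 4*h - 5) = h*(h - 5)*(h + 1)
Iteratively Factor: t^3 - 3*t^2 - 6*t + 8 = (t - 4)*(t^2 + t - 2) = (t - 4)*(t + 2)*(t - 1)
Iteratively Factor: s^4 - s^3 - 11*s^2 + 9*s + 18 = (s - 2)*(s^3 + s^2 - 9*s - 9) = (s - 2)*(s + 1)*(s^2 - 9) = (s - 3)*(s - 2)*(s + 1)*(s + 3)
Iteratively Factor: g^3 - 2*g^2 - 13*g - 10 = (g + 1)*(g^2 - 3*g - 10) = (g - 5)*(g + 1)*(g + 2)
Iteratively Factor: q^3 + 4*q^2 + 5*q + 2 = (q + 1)*(q^2 + 3*q + 2) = (q + 1)*(q + 2)*(q + 1)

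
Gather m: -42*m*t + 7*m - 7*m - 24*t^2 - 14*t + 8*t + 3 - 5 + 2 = -42*m*t - 24*t^2 - 6*t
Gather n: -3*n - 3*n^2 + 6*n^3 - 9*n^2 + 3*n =6*n^3 - 12*n^2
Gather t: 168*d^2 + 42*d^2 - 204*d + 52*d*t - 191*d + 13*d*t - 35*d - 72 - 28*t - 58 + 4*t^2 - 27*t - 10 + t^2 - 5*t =210*d^2 - 430*d + 5*t^2 + t*(65*d - 60) - 140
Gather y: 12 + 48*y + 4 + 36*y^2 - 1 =36*y^2 + 48*y + 15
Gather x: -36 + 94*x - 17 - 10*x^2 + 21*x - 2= -10*x^2 + 115*x - 55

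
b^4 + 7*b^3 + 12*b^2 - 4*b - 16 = (b - 1)*(b + 2)^2*(b + 4)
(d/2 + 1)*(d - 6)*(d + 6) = d^3/2 + d^2 - 18*d - 36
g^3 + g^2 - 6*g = g*(g - 2)*(g + 3)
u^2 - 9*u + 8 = (u - 8)*(u - 1)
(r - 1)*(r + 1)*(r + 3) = r^3 + 3*r^2 - r - 3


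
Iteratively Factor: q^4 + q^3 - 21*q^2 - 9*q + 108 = (q + 3)*(q^3 - 2*q^2 - 15*q + 36) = (q - 3)*(q + 3)*(q^2 + q - 12) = (q - 3)^2*(q + 3)*(q + 4)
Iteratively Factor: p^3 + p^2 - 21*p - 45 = (p - 5)*(p^2 + 6*p + 9) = (p - 5)*(p + 3)*(p + 3)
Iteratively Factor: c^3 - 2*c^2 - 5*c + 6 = (c - 3)*(c^2 + c - 2) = (c - 3)*(c + 2)*(c - 1)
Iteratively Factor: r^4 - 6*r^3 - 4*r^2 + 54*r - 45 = (r - 3)*(r^3 - 3*r^2 - 13*r + 15) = (r - 5)*(r - 3)*(r^2 + 2*r - 3) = (r - 5)*(r - 3)*(r + 3)*(r - 1)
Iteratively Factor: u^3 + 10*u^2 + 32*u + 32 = (u + 4)*(u^2 + 6*u + 8) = (u + 4)^2*(u + 2)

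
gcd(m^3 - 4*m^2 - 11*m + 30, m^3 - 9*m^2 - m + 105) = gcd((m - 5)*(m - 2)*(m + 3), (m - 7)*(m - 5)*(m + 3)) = m^2 - 2*m - 15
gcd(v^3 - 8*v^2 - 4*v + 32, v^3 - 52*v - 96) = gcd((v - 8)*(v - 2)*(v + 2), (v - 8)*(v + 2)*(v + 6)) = v^2 - 6*v - 16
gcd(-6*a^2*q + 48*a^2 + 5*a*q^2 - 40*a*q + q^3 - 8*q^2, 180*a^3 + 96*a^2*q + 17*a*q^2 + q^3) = 6*a + q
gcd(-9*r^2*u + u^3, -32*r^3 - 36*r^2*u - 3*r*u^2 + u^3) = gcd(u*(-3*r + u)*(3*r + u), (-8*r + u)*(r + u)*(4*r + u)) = 1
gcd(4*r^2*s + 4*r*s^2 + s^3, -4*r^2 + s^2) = 2*r + s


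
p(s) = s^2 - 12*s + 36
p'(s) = 2*s - 12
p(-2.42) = 70.90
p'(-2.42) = -16.84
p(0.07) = 35.16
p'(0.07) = -11.86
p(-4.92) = 119.25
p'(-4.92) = -21.84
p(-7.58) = 184.42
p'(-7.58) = -27.16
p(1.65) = 18.92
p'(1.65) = -8.70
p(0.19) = 33.76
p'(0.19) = -11.62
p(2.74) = 10.63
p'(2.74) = -6.52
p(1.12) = 23.81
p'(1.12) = -9.76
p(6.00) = 0.00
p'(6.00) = 0.00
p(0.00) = 36.00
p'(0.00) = -12.00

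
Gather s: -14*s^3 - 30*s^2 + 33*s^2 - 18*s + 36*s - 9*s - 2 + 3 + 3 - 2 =-14*s^3 + 3*s^2 + 9*s + 2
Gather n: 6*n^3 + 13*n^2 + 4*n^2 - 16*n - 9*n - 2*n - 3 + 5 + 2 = 6*n^3 + 17*n^2 - 27*n + 4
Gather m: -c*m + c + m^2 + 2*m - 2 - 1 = c + m^2 + m*(2 - c) - 3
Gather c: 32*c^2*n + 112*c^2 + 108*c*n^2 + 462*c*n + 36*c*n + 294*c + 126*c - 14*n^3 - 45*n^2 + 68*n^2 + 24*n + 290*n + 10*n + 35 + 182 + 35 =c^2*(32*n + 112) + c*(108*n^2 + 498*n + 420) - 14*n^3 + 23*n^2 + 324*n + 252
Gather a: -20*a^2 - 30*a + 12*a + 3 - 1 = -20*a^2 - 18*a + 2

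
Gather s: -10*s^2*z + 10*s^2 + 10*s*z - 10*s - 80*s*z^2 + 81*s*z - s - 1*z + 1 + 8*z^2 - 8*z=s^2*(10 - 10*z) + s*(-80*z^2 + 91*z - 11) + 8*z^2 - 9*z + 1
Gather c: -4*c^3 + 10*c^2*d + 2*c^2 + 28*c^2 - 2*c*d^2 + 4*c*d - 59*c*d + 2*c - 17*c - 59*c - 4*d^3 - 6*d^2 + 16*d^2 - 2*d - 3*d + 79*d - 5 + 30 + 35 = -4*c^3 + c^2*(10*d + 30) + c*(-2*d^2 - 55*d - 74) - 4*d^3 + 10*d^2 + 74*d + 60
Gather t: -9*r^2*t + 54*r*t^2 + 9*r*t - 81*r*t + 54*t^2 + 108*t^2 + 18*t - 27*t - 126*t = t^2*(54*r + 162) + t*(-9*r^2 - 72*r - 135)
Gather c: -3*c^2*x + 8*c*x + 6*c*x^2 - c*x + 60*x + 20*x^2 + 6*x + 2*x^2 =-3*c^2*x + c*(6*x^2 + 7*x) + 22*x^2 + 66*x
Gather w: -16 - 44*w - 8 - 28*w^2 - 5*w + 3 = -28*w^2 - 49*w - 21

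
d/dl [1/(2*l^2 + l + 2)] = (-4*l - 1)/(2*l^2 + l + 2)^2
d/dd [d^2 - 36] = 2*d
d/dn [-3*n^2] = -6*n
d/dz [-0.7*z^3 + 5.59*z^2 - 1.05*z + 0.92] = -2.1*z^2 + 11.18*z - 1.05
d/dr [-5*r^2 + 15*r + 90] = 15 - 10*r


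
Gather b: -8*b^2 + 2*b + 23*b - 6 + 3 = -8*b^2 + 25*b - 3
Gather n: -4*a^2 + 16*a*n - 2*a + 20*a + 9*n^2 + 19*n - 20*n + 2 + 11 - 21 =-4*a^2 + 18*a + 9*n^2 + n*(16*a - 1) - 8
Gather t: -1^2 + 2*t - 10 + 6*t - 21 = 8*t - 32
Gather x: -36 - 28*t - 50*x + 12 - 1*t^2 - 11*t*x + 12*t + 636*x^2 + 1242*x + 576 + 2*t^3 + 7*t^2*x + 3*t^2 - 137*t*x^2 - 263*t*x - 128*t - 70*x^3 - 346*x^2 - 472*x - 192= 2*t^3 + 2*t^2 - 144*t - 70*x^3 + x^2*(290 - 137*t) + x*(7*t^2 - 274*t + 720) + 360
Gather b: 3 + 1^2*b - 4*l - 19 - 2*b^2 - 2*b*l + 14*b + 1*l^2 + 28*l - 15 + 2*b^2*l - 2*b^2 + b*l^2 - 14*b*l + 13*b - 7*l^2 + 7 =b^2*(2*l - 4) + b*(l^2 - 16*l + 28) - 6*l^2 + 24*l - 24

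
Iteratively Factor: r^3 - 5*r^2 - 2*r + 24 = (r - 4)*(r^2 - r - 6) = (r - 4)*(r + 2)*(r - 3)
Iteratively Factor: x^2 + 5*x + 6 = (x + 3)*(x + 2)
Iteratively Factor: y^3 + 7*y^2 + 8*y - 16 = (y + 4)*(y^2 + 3*y - 4) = (y - 1)*(y + 4)*(y + 4)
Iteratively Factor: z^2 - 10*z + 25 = (z - 5)*(z - 5)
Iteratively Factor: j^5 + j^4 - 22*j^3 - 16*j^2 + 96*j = (j + 4)*(j^4 - 3*j^3 - 10*j^2 + 24*j) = (j - 2)*(j + 4)*(j^3 - j^2 - 12*j) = j*(j - 2)*(j + 4)*(j^2 - j - 12) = j*(j - 4)*(j - 2)*(j + 4)*(j + 3)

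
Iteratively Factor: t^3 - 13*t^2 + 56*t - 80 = (t - 5)*(t^2 - 8*t + 16) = (t - 5)*(t - 4)*(t - 4)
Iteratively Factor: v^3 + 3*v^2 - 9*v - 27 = (v - 3)*(v^2 + 6*v + 9) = (v - 3)*(v + 3)*(v + 3)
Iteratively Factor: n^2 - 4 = (n - 2)*(n + 2)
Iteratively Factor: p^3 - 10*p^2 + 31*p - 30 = (p - 2)*(p^2 - 8*p + 15) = (p - 5)*(p - 2)*(p - 3)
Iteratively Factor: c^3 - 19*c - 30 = (c + 2)*(c^2 - 2*c - 15) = (c - 5)*(c + 2)*(c + 3)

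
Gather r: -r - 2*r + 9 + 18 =27 - 3*r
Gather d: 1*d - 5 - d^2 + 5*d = -d^2 + 6*d - 5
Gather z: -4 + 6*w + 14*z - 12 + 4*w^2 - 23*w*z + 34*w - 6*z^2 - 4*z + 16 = 4*w^2 + 40*w - 6*z^2 + z*(10 - 23*w)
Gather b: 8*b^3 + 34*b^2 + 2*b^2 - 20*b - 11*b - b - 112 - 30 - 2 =8*b^3 + 36*b^2 - 32*b - 144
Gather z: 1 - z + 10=11 - z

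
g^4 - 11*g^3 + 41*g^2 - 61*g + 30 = (g - 5)*(g - 3)*(g - 2)*(g - 1)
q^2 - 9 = (q - 3)*(q + 3)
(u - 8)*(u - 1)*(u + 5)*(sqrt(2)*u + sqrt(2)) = sqrt(2)*u^4 - 3*sqrt(2)*u^3 - 41*sqrt(2)*u^2 + 3*sqrt(2)*u + 40*sqrt(2)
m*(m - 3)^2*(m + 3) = m^4 - 3*m^3 - 9*m^2 + 27*m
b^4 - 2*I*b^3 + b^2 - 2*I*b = b*(b - 2*I)*(b - I)*(b + I)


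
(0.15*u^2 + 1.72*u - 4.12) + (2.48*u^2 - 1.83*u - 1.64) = 2.63*u^2 - 0.11*u - 5.76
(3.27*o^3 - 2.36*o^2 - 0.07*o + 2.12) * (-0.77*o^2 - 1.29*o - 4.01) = -2.5179*o^5 - 2.4011*o^4 - 10.0144*o^3 + 7.9215*o^2 - 2.4541*o - 8.5012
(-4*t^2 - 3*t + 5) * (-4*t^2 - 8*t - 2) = 16*t^4 + 44*t^3 + 12*t^2 - 34*t - 10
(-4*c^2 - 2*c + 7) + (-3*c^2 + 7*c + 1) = -7*c^2 + 5*c + 8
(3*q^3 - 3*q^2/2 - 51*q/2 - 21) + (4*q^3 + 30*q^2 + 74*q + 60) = 7*q^3 + 57*q^2/2 + 97*q/2 + 39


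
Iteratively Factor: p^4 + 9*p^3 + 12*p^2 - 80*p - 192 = (p + 4)*(p^3 + 5*p^2 - 8*p - 48) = (p + 4)^2*(p^2 + p - 12) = (p + 4)^3*(p - 3)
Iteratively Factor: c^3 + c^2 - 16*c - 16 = (c + 1)*(c^2 - 16) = (c - 4)*(c + 1)*(c + 4)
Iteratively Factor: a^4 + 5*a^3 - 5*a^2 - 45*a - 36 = (a + 3)*(a^3 + 2*a^2 - 11*a - 12) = (a + 3)*(a + 4)*(a^2 - 2*a - 3) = (a + 1)*(a + 3)*(a + 4)*(a - 3)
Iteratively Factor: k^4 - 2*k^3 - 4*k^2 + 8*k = (k - 2)*(k^3 - 4*k) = (k - 2)*(k + 2)*(k^2 - 2*k) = k*(k - 2)*(k + 2)*(k - 2)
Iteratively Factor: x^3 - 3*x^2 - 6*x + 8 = (x - 1)*(x^2 - 2*x - 8) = (x - 4)*(x - 1)*(x + 2)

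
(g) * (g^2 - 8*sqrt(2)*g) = g^3 - 8*sqrt(2)*g^2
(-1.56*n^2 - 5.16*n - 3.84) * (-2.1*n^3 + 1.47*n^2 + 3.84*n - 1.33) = 3.276*n^5 + 8.5428*n^4 - 5.5116*n^3 - 23.3844*n^2 - 7.8828*n + 5.1072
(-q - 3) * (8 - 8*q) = 8*q^2 + 16*q - 24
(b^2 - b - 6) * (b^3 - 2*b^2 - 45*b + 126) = b^5 - 3*b^4 - 49*b^3 + 183*b^2 + 144*b - 756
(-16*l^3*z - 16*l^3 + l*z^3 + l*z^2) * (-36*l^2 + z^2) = 576*l^5*z + 576*l^5 - 52*l^3*z^3 - 52*l^3*z^2 + l*z^5 + l*z^4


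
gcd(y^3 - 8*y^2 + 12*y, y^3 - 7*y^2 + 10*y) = y^2 - 2*y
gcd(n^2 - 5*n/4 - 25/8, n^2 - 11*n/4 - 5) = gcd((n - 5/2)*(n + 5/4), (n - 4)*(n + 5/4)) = n + 5/4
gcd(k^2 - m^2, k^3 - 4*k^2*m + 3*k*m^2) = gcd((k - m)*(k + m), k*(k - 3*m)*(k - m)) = k - m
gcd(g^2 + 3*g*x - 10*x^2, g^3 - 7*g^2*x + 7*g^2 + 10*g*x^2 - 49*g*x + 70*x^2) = -g + 2*x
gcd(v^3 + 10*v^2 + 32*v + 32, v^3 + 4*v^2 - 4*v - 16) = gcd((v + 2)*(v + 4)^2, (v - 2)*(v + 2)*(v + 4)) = v^2 + 6*v + 8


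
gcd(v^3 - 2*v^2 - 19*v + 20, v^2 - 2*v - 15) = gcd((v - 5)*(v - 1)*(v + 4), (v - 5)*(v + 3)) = v - 5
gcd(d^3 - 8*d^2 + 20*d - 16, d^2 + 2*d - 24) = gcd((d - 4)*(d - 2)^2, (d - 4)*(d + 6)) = d - 4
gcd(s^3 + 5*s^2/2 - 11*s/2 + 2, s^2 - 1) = s - 1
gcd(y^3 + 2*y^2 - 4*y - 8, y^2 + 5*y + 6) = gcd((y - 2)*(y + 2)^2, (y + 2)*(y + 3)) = y + 2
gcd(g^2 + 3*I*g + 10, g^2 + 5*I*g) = g + 5*I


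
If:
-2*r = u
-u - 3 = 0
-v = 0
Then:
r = 3/2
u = -3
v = 0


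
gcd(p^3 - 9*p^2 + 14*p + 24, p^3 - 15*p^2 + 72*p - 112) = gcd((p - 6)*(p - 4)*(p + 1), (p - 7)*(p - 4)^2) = p - 4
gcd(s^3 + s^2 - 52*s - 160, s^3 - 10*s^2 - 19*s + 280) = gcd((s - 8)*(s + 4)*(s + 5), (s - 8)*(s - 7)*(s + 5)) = s^2 - 3*s - 40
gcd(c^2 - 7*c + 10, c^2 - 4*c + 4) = c - 2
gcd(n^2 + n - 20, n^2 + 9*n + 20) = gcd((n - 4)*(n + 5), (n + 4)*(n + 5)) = n + 5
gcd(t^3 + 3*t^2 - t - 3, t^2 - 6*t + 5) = t - 1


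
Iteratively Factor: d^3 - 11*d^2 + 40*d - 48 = (d - 4)*(d^2 - 7*d + 12) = (d - 4)^2*(d - 3)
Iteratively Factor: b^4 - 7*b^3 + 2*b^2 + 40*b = (b + 2)*(b^3 - 9*b^2 + 20*b) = b*(b + 2)*(b^2 - 9*b + 20) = b*(b - 4)*(b + 2)*(b - 5)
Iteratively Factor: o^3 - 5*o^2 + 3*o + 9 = (o + 1)*(o^2 - 6*o + 9) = (o - 3)*(o + 1)*(o - 3)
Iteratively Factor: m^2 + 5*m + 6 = (m + 2)*(m + 3)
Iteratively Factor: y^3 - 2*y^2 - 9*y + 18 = (y + 3)*(y^2 - 5*y + 6) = (y - 2)*(y + 3)*(y - 3)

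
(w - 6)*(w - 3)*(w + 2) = w^3 - 7*w^2 + 36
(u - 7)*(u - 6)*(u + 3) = u^3 - 10*u^2 + 3*u + 126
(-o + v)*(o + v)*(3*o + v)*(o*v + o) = -3*o^4*v - 3*o^4 - o^3*v^2 - o^3*v + 3*o^2*v^3 + 3*o^2*v^2 + o*v^4 + o*v^3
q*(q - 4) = q^2 - 4*q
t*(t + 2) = t^2 + 2*t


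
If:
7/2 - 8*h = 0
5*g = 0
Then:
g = 0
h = 7/16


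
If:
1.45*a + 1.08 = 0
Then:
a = -0.74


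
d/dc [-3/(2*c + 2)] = 3/(2*(c + 1)^2)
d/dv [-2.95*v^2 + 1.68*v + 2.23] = 1.68 - 5.9*v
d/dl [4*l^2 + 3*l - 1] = 8*l + 3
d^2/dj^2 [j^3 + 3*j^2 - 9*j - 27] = 6*j + 6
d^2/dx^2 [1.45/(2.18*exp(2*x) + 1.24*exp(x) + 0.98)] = (1.45*(4.36*exp(x) + 1.24)*(8.72*exp(x) + 2.48)*exp(x) - (12.644*exp(x) + 1.798)*(2.18*exp(2*x) + 1.24*exp(x) + 0.98))*exp(x)/(2.18*exp(2*x) + 1.24*exp(x) + 0.98)^3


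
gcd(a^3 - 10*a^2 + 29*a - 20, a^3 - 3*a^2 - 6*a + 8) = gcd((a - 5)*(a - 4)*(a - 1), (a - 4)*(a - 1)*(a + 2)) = a^2 - 5*a + 4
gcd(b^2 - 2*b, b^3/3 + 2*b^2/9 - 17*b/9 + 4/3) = 1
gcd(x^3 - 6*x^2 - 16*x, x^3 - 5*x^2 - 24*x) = x^2 - 8*x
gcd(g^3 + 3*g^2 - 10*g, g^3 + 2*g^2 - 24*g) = g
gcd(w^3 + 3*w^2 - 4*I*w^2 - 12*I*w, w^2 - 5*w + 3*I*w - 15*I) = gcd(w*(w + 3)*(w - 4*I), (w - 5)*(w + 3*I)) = 1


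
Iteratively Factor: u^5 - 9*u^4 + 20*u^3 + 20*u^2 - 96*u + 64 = (u - 4)*(u^4 - 5*u^3 + 20*u - 16) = (u - 4)*(u + 2)*(u^3 - 7*u^2 + 14*u - 8) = (u - 4)^2*(u + 2)*(u^2 - 3*u + 2) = (u - 4)^2*(u - 2)*(u + 2)*(u - 1)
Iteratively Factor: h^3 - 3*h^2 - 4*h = (h)*(h^2 - 3*h - 4) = h*(h + 1)*(h - 4)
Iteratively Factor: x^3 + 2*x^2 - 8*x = (x + 4)*(x^2 - 2*x) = x*(x + 4)*(x - 2)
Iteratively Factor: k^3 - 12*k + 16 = (k - 2)*(k^2 + 2*k - 8) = (k - 2)^2*(k + 4)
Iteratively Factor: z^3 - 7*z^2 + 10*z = (z - 2)*(z^2 - 5*z) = (z - 5)*(z - 2)*(z)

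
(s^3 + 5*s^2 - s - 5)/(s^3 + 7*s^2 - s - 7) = (s + 5)/(s + 7)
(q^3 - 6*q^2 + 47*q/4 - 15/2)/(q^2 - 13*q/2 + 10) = (q^2 - 7*q/2 + 3)/(q - 4)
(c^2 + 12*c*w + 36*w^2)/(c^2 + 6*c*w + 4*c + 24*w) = (c + 6*w)/(c + 4)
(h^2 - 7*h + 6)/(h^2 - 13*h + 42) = (h - 1)/(h - 7)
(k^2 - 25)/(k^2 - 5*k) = (k + 5)/k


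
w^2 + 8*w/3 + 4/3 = (w + 2/3)*(w + 2)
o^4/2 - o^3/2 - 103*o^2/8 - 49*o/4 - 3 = (o/2 + 1/4)*(o - 6)*(o + 1/2)*(o + 4)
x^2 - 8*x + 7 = (x - 7)*(x - 1)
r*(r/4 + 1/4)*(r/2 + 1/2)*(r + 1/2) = r^4/8 + 5*r^3/16 + r^2/4 + r/16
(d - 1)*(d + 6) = d^2 + 5*d - 6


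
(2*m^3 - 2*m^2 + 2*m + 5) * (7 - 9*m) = -18*m^4 + 32*m^3 - 32*m^2 - 31*m + 35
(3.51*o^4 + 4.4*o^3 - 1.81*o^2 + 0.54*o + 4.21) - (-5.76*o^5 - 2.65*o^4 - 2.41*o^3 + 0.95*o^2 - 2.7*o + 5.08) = 5.76*o^5 + 6.16*o^4 + 6.81*o^3 - 2.76*o^2 + 3.24*o - 0.87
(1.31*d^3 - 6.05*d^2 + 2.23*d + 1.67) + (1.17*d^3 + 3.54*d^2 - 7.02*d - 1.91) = 2.48*d^3 - 2.51*d^2 - 4.79*d - 0.24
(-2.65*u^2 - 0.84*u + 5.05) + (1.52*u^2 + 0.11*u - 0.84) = -1.13*u^2 - 0.73*u + 4.21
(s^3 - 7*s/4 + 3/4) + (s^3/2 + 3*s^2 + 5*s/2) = 3*s^3/2 + 3*s^2 + 3*s/4 + 3/4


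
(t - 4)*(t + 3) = t^2 - t - 12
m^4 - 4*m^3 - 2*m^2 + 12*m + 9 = (m - 3)^2*(m + 1)^2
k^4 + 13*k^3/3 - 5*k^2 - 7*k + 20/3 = (k - 1)^2*(k + 4/3)*(k + 5)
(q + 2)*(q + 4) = q^2 + 6*q + 8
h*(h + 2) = h^2 + 2*h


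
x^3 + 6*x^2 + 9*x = x*(x + 3)^2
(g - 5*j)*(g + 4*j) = g^2 - g*j - 20*j^2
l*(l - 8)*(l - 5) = l^3 - 13*l^2 + 40*l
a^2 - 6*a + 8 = (a - 4)*(a - 2)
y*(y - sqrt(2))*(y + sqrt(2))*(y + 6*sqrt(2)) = y^4 + 6*sqrt(2)*y^3 - 2*y^2 - 12*sqrt(2)*y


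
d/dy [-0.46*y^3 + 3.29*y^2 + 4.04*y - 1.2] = -1.38*y^2 + 6.58*y + 4.04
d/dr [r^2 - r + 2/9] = 2*r - 1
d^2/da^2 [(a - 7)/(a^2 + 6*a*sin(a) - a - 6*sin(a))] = 2*((a - 7)*(6*a*cos(a) + 2*a - 6*sqrt(2)*cos(a + pi/4) - 1)^2 + (a^2 + 6*a*sin(a) - a - 6*sin(a))*(3*a^2*sin(a) - 24*a*sin(a) - 12*a*cos(a) - 3*a + 15*sin(a) + 48*cos(a) + 8))/((a - 1)^3*(a + 6*sin(a))^3)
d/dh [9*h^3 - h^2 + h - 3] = 27*h^2 - 2*h + 1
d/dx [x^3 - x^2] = x*(3*x - 2)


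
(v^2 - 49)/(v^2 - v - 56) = (v - 7)/(v - 8)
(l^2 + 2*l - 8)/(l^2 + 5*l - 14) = (l + 4)/(l + 7)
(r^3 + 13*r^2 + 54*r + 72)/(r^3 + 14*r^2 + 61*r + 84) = (r + 6)/(r + 7)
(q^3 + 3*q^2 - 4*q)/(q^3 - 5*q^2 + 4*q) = (q + 4)/(q - 4)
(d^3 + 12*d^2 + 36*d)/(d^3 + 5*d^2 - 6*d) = (d + 6)/(d - 1)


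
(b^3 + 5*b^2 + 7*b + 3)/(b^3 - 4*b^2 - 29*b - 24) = (b + 1)/(b - 8)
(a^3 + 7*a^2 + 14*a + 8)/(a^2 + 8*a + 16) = (a^2 + 3*a + 2)/(a + 4)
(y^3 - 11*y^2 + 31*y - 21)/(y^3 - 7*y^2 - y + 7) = (y - 3)/(y + 1)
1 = 1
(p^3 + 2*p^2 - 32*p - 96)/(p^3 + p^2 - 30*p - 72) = (p + 4)/(p + 3)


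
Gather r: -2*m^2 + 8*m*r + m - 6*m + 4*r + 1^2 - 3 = -2*m^2 - 5*m + r*(8*m + 4) - 2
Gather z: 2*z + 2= 2*z + 2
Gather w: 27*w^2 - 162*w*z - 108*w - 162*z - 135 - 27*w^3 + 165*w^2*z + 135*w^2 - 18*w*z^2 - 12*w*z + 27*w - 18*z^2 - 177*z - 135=-27*w^3 + w^2*(165*z + 162) + w*(-18*z^2 - 174*z - 81) - 18*z^2 - 339*z - 270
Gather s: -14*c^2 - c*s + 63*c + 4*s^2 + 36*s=-14*c^2 + 63*c + 4*s^2 + s*(36 - c)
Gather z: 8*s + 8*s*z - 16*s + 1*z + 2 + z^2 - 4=-8*s + z^2 + z*(8*s + 1) - 2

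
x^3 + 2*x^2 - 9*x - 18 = (x - 3)*(x + 2)*(x + 3)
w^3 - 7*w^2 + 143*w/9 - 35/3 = (w - 3)*(w - 7/3)*(w - 5/3)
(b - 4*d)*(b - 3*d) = b^2 - 7*b*d + 12*d^2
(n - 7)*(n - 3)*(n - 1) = n^3 - 11*n^2 + 31*n - 21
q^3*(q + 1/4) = q^4 + q^3/4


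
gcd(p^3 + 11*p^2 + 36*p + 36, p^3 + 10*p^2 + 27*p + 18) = p^2 + 9*p + 18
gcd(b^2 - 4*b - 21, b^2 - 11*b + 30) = 1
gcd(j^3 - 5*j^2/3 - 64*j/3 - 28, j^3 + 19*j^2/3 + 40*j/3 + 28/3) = j^2 + 13*j/3 + 14/3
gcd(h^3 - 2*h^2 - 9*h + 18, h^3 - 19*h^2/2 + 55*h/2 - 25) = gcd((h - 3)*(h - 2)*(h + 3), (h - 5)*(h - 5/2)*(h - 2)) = h - 2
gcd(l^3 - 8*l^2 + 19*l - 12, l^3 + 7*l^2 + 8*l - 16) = l - 1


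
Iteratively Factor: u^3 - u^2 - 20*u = (u - 5)*(u^2 + 4*u) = u*(u - 5)*(u + 4)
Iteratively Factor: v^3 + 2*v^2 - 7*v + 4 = (v - 1)*(v^2 + 3*v - 4) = (v - 1)^2*(v + 4)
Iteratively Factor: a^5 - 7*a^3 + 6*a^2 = (a - 1)*(a^4 + a^3 - 6*a^2) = a*(a - 1)*(a^3 + a^2 - 6*a) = a*(a - 2)*(a - 1)*(a^2 + 3*a) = a*(a - 2)*(a - 1)*(a + 3)*(a)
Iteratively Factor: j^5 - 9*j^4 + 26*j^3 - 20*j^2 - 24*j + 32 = (j - 4)*(j^4 - 5*j^3 + 6*j^2 + 4*j - 8) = (j - 4)*(j - 2)*(j^3 - 3*j^2 + 4) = (j - 4)*(j - 2)^2*(j^2 - j - 2) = (j - 4)*(j - 2)^2*(j + 1)*(j - 2)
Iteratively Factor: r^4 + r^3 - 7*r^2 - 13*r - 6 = (r + 1)*(r^3 - 7*r - 6) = (r - 3)*(r + 1)*(r^2 + 3*r + 2) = (r - 3)*(r + 1)*(r + 2)*(r + 1)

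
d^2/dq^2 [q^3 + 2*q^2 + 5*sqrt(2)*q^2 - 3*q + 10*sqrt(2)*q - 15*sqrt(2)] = 6*q + 4 + 10*sqrt(2)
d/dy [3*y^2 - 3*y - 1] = 6*y - 3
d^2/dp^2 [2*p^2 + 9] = 4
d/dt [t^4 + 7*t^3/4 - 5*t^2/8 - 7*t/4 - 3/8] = 4*t^3 + 21*t^2/4 - 5*t/4 - 7/4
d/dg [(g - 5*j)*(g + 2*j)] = 2*g - 3*j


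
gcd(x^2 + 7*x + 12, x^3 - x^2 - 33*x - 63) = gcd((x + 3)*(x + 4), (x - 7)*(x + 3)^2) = x + 3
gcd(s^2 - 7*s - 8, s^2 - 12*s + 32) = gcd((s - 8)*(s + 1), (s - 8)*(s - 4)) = s - 8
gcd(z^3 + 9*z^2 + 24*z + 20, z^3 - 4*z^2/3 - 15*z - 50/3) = z + 2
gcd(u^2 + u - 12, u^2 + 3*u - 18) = u - 3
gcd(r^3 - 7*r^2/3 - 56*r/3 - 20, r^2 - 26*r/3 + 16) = r - 6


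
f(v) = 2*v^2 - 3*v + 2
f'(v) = 4*v - 3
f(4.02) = 22.26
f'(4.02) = 13.08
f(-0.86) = 6.06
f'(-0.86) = -6.44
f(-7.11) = 124.43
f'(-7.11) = -31.44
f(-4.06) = 47.15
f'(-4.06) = -19.24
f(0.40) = 1.12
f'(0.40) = -1.40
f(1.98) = 3.90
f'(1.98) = 4.92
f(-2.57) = 22.92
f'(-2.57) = -13.28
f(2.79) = 9.20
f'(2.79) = 8.16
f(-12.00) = 326.00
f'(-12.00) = -51.00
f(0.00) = 2.00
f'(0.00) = -3.00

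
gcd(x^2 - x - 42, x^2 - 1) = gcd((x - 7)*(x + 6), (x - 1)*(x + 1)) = 1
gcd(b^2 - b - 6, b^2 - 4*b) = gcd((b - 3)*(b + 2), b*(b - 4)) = 1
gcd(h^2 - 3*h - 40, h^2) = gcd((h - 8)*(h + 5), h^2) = 1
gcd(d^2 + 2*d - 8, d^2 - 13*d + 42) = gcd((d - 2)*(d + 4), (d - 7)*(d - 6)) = 1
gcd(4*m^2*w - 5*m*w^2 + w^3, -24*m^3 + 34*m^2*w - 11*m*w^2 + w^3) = 4*m^2 - 5*m*w + w^2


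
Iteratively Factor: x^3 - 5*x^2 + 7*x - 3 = (x - 3)*(x^2 - 2*x + 1) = (x - 3)*(x - 1)*(x - 1)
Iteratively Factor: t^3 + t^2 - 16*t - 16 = (t + 1)*(t^2 - 16) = (t - 4)*(t + 1)*(t + 4)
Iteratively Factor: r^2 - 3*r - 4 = (r - 4)*(r + 1)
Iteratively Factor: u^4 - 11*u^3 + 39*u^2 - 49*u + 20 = (u - 4)*(u^3 - 7*u^2 + 11*u - 5) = (u - 4)*(u - 1)*(u^2 - 6*u + 5) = (u - 4)*(u - 1)^2*(u - 5)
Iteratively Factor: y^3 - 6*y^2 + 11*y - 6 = (y - 2)*(y^2 - 4*y + 3) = (y - 3)*(y - 2)*(y - 1)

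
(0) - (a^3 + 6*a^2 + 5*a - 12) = -a^3 - 6*a^2 - 5*a + 12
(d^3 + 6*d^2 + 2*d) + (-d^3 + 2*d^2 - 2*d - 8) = 8*d^2 - 8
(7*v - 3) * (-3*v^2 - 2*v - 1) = -21*v^3 - 5*v^2 - v + 3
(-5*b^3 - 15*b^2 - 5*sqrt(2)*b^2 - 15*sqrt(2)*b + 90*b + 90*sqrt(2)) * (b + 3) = -5*b^4 - 30*b^3 - 5*sqrt(2)*b^3 - 30*sqrt(2)*b^2 + 45*b^2 + 45*sqrt(2)*b + 270*b + 270*sqrt(2)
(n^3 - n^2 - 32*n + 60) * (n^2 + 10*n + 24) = n^5 + 9*n^4 - 18*n^3 - 284*n^2 - 168*n + 1440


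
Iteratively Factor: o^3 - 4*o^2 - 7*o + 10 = (o - 5)*(o^2 + o - 2) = (o - 5)*(o - 1)*(o + 2)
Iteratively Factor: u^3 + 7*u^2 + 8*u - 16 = (u - 1)*(u^2 + 8*u + 16) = (u - 1)*(u + 4)*(u + 4)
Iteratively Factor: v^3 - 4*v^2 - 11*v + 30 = (v - 2)*(v^2 - 2*v - 15) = (v - 2)*(v + 3)*(v - 5)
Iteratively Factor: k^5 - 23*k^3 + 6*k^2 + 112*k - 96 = (k + 3)*(k^4 - 3*k^3 - 14*k^2 + 48*k - 32) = (k + 3)*(k + 4)*(k^3 - 7*k^2 + 14*k - 8) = (k - 1)*(k + 3)*(k + 4)*(k^2 - 6*k + 8) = (k - 2)*(k - 1)*(k + 3)*(k + 4)*(k - 4)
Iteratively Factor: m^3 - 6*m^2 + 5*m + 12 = (m + 1)*(m^2 - 7*m + 12) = (m - 4)*(m + 1)*(m - 3)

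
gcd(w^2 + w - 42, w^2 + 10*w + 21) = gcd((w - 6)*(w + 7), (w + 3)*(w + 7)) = w + 7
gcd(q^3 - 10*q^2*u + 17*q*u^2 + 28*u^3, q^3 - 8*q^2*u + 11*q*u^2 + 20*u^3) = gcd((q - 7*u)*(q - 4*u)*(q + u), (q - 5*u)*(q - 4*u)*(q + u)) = q^2 - 3*q*u - 4*u^2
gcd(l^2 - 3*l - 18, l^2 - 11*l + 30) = l - 6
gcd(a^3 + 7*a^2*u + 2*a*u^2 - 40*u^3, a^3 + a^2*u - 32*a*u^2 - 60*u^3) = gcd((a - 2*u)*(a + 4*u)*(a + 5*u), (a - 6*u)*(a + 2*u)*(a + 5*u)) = a + 5*u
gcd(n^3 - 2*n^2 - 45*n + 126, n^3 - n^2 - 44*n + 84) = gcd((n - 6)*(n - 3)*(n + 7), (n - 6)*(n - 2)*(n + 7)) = n^2 + n - 42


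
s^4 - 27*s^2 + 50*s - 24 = (s - 4)*(s - 1)^2*(s + 6)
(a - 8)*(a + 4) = a^2 - 4*a - 32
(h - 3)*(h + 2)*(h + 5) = h^3 + 4*h^2 - 11*h - 30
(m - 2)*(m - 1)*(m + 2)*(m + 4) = m^4 + 3*m^3 - 8*m^2 - 12*m + 16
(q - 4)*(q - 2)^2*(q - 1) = q^4 - 9*q^3 + 28*q^2 - 36*q + 16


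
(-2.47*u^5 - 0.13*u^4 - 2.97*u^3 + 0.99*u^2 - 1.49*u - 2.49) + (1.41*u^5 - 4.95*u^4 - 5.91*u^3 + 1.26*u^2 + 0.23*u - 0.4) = -1.06*u^5 - 5.08*u^4 - 8.88*u^3 + 2.25*u^2 - 1.26*u - 2.89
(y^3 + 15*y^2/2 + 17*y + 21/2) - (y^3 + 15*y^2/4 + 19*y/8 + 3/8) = 15*y^2/4 + 117*y/8 + 81/8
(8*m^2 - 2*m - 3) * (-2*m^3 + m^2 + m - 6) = -16*m^5 + 12*m^4 + 12*m^3 - 53*m^2 + 9*m + 18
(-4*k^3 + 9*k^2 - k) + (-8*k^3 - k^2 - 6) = -12*k^3 + 8*k^2 - k - 6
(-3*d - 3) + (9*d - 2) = 6*d - 5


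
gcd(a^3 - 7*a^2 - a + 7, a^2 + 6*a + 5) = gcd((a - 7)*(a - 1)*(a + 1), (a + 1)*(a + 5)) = a + 1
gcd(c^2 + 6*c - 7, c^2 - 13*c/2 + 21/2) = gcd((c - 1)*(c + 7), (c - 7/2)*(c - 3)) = 1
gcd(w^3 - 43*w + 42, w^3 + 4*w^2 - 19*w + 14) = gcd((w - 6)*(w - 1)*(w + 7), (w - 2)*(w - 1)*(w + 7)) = w^2 + 6*w - 7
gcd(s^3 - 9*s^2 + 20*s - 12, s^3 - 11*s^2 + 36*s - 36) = s^2 - 8*s + 12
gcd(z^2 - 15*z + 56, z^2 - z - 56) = z - 8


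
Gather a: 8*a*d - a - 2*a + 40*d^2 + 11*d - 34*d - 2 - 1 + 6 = a*(8*d - 3) + 40*d^2 - 23*d + 3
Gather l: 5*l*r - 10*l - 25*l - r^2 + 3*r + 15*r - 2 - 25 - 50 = l*(5*r - 35) - r^2 + 18*r - 77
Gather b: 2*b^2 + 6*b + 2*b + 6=2*b^2 + 8*b + 6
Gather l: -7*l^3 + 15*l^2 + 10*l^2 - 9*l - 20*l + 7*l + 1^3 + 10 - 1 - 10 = -7*l^3 + 25*l^2 - 22*l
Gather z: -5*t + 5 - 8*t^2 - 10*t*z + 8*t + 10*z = -8*t^2 + 3*t + z*(10 - 10*t) + 5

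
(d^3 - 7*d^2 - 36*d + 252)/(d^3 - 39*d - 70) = (d^2 - 36)/(d^2 + 7*d + 10)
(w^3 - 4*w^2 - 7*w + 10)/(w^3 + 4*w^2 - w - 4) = (w^2 - 3*w - 10)/(w^2 + 5*w + 4)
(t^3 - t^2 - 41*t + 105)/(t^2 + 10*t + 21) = (t^2 - 8*t + 15)/(t + 3)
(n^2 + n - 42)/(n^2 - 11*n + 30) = (n + 7)/(n - 5)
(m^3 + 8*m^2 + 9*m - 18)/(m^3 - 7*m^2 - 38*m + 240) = (m^2 + 2*m - 3)/(m^2 - 13*m + 40)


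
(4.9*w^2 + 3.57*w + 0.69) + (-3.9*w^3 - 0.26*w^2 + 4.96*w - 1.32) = -3.9*w^3 + 4.64*w^2 + 8.53*w - 0.63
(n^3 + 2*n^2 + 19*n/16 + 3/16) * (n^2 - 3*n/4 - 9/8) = n^5 + 5*n^4/4 - 23*n^3/16 - 189*n^2/64 - 189*n/128 - 27/128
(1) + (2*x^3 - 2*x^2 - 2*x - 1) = 2*x^3 - 2*x^2 - 2*x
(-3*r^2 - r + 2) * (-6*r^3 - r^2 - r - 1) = 18*r^5 + 9*r^4 - 8*r^3 + 2*r^2 - r - 2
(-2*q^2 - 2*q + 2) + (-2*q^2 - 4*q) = -4*q^2 - 6*q + 2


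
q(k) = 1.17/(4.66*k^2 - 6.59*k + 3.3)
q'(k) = 1.17*(6.59 - 9.32*k)/(4.66*k^2 - 6.59*k + 3.3)^2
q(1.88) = 0.16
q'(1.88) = -0.23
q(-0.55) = 0.14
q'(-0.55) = 0.20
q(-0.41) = 0.17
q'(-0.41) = 0.26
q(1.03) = 0.80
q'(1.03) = -1.66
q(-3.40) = 0.01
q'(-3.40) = 0.01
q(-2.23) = 0.03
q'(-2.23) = 0.02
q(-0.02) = 0.34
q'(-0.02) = 0.67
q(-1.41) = 0.05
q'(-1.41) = 0.05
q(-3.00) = 0.02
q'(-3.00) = 0.01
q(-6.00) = 0.01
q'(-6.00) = 0.00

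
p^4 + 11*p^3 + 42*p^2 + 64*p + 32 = (p + 1)*(p + 2)*(p + 4)^2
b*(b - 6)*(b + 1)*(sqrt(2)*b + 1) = sqrt(2)*b^4 - 5*sqrt(2)*b^3 + b^3 - 6*sqrt(2)*b^2 - 5*b^2 - 6*b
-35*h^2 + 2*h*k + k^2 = (-5*h + k)*(7*h + k)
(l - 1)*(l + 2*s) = l^2 + 2*l*s - l - 2*s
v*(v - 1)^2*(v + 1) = v^4 - v^3 - v^2 + v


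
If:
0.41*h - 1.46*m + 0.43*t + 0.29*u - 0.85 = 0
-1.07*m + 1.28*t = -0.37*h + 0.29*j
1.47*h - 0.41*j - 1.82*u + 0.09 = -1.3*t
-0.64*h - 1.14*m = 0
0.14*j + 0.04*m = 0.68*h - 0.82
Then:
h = 0.94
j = -1.13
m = -0.53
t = -0.97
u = 0.37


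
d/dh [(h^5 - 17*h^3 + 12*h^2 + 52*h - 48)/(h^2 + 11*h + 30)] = (3*h^6 + 44*h^5 + 133*h^4 - 374*h^3 - 1450*h^2 + 816*h + 2088)/(h^4 + 22*h^3 + 181*h^2 + 660*h + 900)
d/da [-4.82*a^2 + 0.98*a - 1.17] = 0.98 - 9.64*a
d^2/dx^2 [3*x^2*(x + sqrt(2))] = 18*x + 6*sqrt(2)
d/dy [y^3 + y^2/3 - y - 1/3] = 3*y^2 + 2*y/3 - 1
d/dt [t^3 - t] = 3*t^2 - 1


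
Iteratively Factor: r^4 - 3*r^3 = (r - 3)*(r^3) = r*(r - 3)*(r^2) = r^2*(r - 3)*(r)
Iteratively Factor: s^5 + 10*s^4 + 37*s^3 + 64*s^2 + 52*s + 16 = (s + 4)*(s^4 + 6*s^3 + 13*s^2 + 12*s + 4) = (s + 1)*(s + 4)*(s^3 + 5*s^2 + 8*s + 4) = (s + 1)^2*(s + 4)*(s^2 + 4*s + 4) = (s + 1)^2*(s + 2)*(s + 4)*(s + 2)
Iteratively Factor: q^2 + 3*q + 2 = (q + 2)*(q + 1)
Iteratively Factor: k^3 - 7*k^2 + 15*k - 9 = (k - 3)*(k^2 - 4*k + 3) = (k - 3)*(k - 1)*(k - 3)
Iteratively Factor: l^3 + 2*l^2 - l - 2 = (l - 1)*(l^2 + 3*l + 2) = (l - 1)*(l + 1)*(l + 2)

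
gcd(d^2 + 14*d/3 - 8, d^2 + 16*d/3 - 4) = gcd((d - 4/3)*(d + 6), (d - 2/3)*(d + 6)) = d + 6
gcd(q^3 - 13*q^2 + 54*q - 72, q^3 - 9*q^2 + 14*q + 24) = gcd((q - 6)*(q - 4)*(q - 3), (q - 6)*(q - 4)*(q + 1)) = q^2 - 10*q + 24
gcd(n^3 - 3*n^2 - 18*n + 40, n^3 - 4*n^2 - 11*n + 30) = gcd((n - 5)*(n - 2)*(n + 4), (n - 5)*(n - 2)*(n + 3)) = n^2 - 7*n + 10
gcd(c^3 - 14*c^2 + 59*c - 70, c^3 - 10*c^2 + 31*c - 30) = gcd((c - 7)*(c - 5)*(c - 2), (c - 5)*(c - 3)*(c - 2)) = c^2 - 7*c + 10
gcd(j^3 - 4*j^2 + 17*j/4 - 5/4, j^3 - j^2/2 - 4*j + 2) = j - 1/2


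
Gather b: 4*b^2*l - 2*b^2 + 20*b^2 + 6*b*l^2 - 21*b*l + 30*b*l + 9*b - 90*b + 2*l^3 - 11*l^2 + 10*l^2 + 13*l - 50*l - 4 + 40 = b^2*(4*l + 18) + b*(6*l^2 + 9*l - 81) + 2*l^3 - l^2 - 37*l + 36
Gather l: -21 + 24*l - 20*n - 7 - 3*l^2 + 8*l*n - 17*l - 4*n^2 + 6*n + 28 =-3*l^2 + l*(8*n + 7) - 4*n^2 - 14*n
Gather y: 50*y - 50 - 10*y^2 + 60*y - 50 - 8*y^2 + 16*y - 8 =-18*y^2 + 126*y - 108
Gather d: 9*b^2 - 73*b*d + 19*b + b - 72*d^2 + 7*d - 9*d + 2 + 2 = 9*b^2 + 20*b - 72*d^2 + d*(-73*b - 2) + 4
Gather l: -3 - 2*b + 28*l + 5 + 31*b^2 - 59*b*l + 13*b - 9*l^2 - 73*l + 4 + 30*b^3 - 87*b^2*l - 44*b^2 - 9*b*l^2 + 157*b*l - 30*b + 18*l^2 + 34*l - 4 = 30*b^3 - 13*b^2 - 19*b + l^2*(9 - 9*b) + l*(-87*b^2 + 98*b - 11) + 2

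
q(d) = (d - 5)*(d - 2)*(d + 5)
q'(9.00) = 182.00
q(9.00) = 392.00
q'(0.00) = -25.00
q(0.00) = 50.00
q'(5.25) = 36.69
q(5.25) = 8.33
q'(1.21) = -25.45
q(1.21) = 18.59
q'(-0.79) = -19.97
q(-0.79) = 68.01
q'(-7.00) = 150.00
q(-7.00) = -216.00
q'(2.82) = -12.42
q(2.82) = -13.98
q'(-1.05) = -17.49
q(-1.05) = 72.89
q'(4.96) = 28.96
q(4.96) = -1.18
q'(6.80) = 86.52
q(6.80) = 101.95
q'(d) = (d - 5)*(d - 2) + (d - 5)*(d + 5) + (d - 2)*(d + 5)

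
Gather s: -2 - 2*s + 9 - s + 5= 12 - 3*s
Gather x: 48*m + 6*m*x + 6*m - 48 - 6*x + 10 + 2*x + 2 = 54*m + x*(6*m - 4) - 36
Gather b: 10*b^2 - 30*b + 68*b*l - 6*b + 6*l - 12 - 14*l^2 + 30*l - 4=10*b^2 + b*(68*l - 36) - 14*l^2 + 36*l - 16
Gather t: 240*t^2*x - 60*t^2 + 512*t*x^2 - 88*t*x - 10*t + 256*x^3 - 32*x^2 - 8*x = t^2*(240*x - 60) + t*(512*x^2 - 88*x - 10) + 256*x^3 - 32*x^2 - 8*x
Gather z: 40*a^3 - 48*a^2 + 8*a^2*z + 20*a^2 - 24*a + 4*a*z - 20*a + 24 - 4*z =40*a^3 - 28*a^2 - 44*a + z*(8*a^2 + 4*a - 4) + 24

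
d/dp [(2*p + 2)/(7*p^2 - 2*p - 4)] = 2*(7*p^2 - 2*p - 2*(p + 1)*(7*p - 1) - 4)/(-7*p^2 + 2*p + 4)^2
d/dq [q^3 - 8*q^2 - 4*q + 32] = 3*q^2 - 16*q - 4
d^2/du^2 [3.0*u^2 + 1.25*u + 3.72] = 6.00000000000000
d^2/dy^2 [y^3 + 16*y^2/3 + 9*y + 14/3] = 6*y + 32/3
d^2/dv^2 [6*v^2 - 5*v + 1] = 12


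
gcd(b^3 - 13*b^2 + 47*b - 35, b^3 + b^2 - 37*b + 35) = b^2 - 6*b + 5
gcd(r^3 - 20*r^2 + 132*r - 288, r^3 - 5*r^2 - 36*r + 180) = r - 6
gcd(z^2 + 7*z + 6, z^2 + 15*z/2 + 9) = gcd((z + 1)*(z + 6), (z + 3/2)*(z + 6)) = z + 6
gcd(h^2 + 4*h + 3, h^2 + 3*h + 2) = h + 1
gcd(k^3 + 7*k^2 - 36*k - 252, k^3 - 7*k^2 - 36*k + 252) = k^2 - 36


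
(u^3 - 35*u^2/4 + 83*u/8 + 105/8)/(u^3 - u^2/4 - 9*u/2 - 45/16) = 2*(u - 7)/(2*u + 3)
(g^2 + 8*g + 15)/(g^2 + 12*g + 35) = (g + 3)/(g + 7)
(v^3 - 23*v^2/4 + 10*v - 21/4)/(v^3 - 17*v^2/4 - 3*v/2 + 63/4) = (4*v^2 - 11*v + 7)/(4*v^2 - 5*v - 21)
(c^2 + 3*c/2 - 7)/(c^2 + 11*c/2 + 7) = (c - 2)/(c + 2)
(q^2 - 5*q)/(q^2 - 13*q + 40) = q/(q - 8)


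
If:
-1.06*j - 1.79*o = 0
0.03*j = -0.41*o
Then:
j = 0.00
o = 0.00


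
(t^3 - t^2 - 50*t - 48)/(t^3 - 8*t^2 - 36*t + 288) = (t + 1)/(t - 6)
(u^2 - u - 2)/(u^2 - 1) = (u - 2)/(u - 1)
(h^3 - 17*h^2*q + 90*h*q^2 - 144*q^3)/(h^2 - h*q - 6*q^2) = (h^2 - 14*h*q + 48*q^2)/(h + 2*q)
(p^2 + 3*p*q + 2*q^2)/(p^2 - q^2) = (p + 2*q)/(p - q)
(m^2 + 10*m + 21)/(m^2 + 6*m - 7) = (m + 3)/(m - 1)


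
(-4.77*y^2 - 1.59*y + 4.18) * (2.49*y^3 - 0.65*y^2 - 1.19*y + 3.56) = -11.8773*y^5 - 0.858600000000001*y^4 + 17.118*y^3 - 17.8061*y^2 - 10.6346*y + 14.8808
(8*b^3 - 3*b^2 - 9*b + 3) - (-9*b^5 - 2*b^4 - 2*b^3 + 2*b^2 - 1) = 9*b^5 + 2*b^4 + 10*b^3 - 5*b^2 - 9*b + 4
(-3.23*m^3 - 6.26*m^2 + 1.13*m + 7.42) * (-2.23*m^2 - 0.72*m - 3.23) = 7.2029*m^5 + 16.2854*m^4 + 12.4202*m^3 + 2.8596*m^2 - 8.9923*m - 23.9666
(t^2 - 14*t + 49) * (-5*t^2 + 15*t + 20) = -5*t^4 + 85*t^3 - 435*t^2 + 455*t + 980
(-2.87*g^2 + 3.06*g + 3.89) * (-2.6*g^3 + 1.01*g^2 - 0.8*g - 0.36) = 7.462*g^5 - 10.8547*g^4 - 4.7274*g^3 + 2.5141*g^2 - 4.2136*g - 1.4004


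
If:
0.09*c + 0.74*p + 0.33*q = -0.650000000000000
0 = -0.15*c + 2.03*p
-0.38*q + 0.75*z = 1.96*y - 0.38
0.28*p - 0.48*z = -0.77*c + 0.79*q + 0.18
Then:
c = 0.422147127631921*z - 1.21020840061651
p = 0.0311931375097479*z - 0.0894242660554072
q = -0.185079282557837*z - 1.43911299110155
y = 0.418535779271417*z + 0.472889253376832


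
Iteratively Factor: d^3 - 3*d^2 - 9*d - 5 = (d - 5)*(d^2 + 2*d + 1) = (d - 5)*(d + 1)*(d + 1)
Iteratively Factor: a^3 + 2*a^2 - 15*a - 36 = (a + 3)*(a^2 - a - 12) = (a + 3)^2*(a - 4)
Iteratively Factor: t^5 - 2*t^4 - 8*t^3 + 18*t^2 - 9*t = (t - 1)*(t^4 - t^3 - 9*t^2 + 9*t) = (t - 1)^2*(t^3 - 9*t) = t*(t - 1)^2*(t^2 - 9) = t*(t - 3)*(t - 1)^2*(t + 3)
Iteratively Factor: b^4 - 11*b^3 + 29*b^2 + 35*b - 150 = (b + 2)*(b^3 - 13*b^2 + 55*b - 75) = (b - 5)*(b + 2)*(b^2 - 8*b + 15) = (b - 5)^2*(b + 2)*(b - 3)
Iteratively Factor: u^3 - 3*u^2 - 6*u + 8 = (u - 1)*(u^2 - 2*u - 8) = (u - 1)*(u + 2)*(u - 4)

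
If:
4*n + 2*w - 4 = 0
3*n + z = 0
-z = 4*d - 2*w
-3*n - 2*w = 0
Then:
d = 0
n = 4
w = -6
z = -12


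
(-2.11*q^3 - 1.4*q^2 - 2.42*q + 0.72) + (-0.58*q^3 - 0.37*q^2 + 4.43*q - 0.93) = -2.69*q^3 - 1.77*q^2 + 2.01*q - 0.21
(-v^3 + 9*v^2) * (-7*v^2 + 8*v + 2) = 7*v^5 - 71*v^4 + 70*v^3 + 18*v^2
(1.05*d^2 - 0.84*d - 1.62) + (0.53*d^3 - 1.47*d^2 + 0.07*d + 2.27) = 0.53*d^3 - 0.42*d^2 - 0.77*d + 0.65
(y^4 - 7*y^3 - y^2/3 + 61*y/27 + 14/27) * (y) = y^5 - 7*y^4 - y^3/3 + 61*y^2/27 + 14*y/27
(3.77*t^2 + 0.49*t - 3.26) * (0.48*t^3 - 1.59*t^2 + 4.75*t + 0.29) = 1.8096*t^5 - 5.7591*t^4 + 15.5636*t^3 + 8.6042*t^2 - 15.3429*t - 0.9454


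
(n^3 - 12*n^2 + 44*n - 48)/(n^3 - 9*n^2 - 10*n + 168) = (n^2 - 6*n + 8)/(n^2 - 3*n - 28)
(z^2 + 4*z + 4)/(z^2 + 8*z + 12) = (z + 2)/(z + 6)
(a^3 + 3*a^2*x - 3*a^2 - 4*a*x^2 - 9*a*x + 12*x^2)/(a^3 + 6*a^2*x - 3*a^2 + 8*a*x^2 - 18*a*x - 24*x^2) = (a - x)/(a + 2*x)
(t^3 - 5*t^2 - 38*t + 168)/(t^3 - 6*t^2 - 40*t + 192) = (t - 7)/(t - 8)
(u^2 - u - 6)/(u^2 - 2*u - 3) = (u + 2)/(u + 1)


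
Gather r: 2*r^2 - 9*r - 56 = 2*r^2 - 9*r - 56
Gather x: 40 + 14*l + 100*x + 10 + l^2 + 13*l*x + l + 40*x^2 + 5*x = l^2 + 15*l + 40*x^2 + x*(13*l + 105) + 50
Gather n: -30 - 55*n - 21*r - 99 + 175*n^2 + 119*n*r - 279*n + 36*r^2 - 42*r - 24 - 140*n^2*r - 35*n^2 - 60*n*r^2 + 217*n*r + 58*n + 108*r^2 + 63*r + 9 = n^2*(140 - 140*r) + n*(-60*r^2 + 336*r - 276) + 144*r^2 - 144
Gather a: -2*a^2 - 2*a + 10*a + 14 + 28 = -2*a^2 + 8*a + 42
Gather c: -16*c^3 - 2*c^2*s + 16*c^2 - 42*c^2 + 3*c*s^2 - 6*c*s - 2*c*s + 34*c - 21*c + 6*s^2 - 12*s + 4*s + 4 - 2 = -16*c^3 + c^2*(-2*s - 26) + c*(3*s^2 - 8*s + 13) + 6*s^2 - 8*s + 2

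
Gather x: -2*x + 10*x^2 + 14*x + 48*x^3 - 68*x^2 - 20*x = 48*x^3 - 58*x^2 - 8*x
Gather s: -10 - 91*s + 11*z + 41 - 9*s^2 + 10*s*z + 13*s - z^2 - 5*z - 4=-9*s^2 + s*(10*z - 78) - z^2 + 6*z + 27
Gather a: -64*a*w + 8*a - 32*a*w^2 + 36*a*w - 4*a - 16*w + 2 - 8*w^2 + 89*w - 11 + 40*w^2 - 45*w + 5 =a*(-32*w^2 - 28*w + 4) + 32*w^2 + 28*w - 4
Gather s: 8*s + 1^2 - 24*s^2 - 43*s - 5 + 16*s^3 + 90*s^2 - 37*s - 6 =16*s^3 + 66*s^2 - 72*s - 10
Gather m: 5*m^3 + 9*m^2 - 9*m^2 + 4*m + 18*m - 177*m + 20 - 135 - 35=5*m^3 - 155*m - 150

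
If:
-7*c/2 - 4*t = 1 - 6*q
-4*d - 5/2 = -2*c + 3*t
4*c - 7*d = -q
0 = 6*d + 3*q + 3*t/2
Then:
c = 235/467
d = 507/1868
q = -211/1868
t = -803/934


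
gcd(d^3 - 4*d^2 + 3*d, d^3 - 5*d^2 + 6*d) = d^2 - 3*d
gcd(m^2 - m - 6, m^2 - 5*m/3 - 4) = m - 3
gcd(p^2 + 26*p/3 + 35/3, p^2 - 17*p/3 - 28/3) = 1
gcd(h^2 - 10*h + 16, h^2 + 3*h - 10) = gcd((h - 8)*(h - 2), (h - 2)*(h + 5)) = h - 2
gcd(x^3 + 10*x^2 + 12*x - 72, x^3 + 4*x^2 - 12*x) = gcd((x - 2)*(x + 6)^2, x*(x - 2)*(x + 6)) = x^2 + 4*x - 12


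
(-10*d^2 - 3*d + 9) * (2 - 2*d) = 20*d^3 - 14*d^2 - 24*d + 18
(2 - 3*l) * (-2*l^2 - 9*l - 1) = 6*l^3 + 23*l^2 - 15*l - 2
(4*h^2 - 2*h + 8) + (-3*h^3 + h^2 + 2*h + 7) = -3*h^3 + 5*h^2 + 15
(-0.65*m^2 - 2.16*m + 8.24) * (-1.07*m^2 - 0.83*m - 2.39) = 0.6955*m^4 + 2.8507*m^3 - 5.4705*m^2 - 1.6768*m - 19.6936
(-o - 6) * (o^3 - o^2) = -o^4 - 5*o^3 + 6*o^2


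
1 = 1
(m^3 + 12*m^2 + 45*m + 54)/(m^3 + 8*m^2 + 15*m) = (m^2 + 9*m + 18)/(m*(m + 5))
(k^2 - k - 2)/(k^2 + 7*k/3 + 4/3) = 3*(k - 2)/(3*k + 4)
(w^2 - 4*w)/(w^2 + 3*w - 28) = w/(w + 7)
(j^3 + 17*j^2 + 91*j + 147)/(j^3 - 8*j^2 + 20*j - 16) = (j^3 + 17*j^2 + 91*j + 147)/(j^3 - 8*j^2 + 20*j - 16)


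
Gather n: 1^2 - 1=0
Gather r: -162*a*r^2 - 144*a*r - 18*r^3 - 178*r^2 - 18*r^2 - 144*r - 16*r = -18*r^3 + r^2*(-162*a - 196) + r*(-144*a - 160)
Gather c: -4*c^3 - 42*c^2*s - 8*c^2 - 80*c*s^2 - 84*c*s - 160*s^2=-4*c^3 + c^2*(-42*s - 8) + c*(-80*s^2 - 84*s) - 160*s^2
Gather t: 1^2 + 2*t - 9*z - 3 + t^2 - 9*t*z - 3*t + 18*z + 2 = t^2 + t*(-9*z - 1) + 9*z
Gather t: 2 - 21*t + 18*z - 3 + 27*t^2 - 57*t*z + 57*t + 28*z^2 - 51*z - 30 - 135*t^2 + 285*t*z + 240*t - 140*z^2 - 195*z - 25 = -108*t^2 + t*(228*z + 276) - 112*z^2 - 228*z - 56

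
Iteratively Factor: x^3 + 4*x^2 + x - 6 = (x + 3)*(x^2 + x - 2) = (x - 1)*(x + 3)*(x + 2)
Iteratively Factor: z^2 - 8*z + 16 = (z - 4)*(z - 4)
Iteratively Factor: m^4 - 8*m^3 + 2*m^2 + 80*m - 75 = (m + 3)*(m^3 - 11*m^2 + 35*m - 25) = (m - 5)*(m + 3)*(m^2 - 6*m + 5) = (m - 5)*(m - 1)*(m + 3)*(m - 5)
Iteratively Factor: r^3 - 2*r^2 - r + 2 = (r - 2)*(r^2 - 1) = (r - 2)*(r - 1)*(r + 1)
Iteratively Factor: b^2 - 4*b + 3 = (b - 3)*(b - 1)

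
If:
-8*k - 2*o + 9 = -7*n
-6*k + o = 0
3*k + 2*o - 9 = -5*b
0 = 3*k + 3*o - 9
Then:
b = 18/35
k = 3/7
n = -3/49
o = 18/7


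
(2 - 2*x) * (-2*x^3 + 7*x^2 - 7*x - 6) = 4*x^4 - 18*x^3 + 28*x^2 - 2*x - 12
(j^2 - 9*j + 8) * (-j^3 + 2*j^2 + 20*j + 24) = -j^5 + 11*j^4 - 6*j^3 - 140*j^2 - 56*j + 192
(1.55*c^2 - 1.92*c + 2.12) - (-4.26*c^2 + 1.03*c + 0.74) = 5.81*c^2 - 2.95*c + 1.38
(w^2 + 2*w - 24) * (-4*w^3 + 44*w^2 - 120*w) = -4*w^5 + 36*w^4 + 64*w^3 - 1296*w^2 + 2880*w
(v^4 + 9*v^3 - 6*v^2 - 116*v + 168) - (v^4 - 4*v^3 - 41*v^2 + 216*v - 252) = 13*v^3 + 35*v^2 - 332*v + 420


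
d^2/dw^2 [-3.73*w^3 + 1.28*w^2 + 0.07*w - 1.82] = 2.56 - 22.38*w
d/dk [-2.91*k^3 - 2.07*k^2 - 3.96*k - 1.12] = -8.73*k^2 - 4.14*k - 3.96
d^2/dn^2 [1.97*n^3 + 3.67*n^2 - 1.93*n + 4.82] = 11.82*n + 7.34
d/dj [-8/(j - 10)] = 8/(j - 10)^2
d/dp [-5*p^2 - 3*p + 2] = -10*p - 3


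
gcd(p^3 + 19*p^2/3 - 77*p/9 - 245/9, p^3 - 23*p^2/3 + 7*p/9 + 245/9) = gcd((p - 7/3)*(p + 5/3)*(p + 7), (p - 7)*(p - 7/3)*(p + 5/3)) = p^2 - 2*p/3 - 35/9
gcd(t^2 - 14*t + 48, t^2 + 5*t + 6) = 1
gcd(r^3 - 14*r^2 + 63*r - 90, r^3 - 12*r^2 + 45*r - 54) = r^2 - 9*r + 18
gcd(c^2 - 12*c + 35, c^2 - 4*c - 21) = c - 7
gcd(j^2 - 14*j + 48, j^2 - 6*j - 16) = j - 8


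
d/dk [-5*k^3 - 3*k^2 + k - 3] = -15*k^2 - 6*k + 1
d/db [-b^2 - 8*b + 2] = -2*b - 8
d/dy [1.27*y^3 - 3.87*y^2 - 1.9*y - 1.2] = 3.81*y^2 - 7.74*y - 1.9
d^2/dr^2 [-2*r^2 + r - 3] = -4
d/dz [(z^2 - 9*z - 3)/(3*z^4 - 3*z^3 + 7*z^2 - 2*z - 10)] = 2*(-3*z^5 + 42*z^4 - 9*z^3 + 17*z^2 + 11*z + 42)/(9*z^8 - 18*z^7 + 51*z^6 - 54*z^5 + z^4 + 32*z^3 - 136*z^2 + 40*z + 100)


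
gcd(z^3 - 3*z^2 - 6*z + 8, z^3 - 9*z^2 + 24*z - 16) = z^2 - 5*z + 4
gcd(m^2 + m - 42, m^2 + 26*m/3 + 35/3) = m + 7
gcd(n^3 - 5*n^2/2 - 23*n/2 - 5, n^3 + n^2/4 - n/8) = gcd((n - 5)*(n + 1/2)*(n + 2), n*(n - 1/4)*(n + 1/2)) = n + 1/2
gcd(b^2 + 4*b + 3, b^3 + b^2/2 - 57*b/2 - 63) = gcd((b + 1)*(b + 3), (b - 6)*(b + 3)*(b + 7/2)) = b + 3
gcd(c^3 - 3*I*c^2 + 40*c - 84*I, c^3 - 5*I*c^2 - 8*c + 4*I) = c - 2*I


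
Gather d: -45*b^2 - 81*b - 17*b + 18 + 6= -45*b^2 - 98*b + 24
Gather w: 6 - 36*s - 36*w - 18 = -36*s - 36*w - 12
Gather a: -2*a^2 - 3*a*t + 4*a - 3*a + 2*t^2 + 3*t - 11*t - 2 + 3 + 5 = -2*a^2 + a*(1 - 3*t) + 2*t^2 - 8*t + 6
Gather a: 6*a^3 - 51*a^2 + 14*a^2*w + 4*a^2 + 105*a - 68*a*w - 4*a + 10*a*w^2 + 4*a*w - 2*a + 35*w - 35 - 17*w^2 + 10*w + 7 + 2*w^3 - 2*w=6*a^3 + a^2*(14*w - 47) + a*(10*w^2 - 64*w + 99) + 2*w^3 - 17*w^2 + 43*w - 28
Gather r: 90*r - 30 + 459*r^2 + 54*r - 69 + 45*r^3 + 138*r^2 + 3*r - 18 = 45*r^3 + 597*r^2 + 147*r - 117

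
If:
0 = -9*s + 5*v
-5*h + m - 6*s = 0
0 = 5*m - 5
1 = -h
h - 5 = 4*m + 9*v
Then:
No Solution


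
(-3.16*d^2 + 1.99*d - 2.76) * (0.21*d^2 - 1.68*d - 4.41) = -0.6636*d^4 + 5.7267*d^3 + 10.0128*d^2 - 4.1391*d + 12.1716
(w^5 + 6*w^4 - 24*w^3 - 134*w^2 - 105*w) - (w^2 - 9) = w^5 + 6*w^4 - 24*w^3 - 135*w^2 - 105*w + 9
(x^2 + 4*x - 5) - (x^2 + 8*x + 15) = -4*x - 20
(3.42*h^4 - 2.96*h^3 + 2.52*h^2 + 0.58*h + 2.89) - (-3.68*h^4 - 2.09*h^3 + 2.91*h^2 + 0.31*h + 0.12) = 7.1*h^4 - 0.87*h^3 - 0.39*h^2 + 0.27*h + 2.77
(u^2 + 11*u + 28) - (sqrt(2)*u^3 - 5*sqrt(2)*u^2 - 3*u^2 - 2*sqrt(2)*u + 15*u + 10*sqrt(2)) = -sqrt(2)*u^3 + 4*u^2 + 5*sqrt(2)*u^2 - 4*u + 2*sqrt(2)*u - 10*sqrt(2) + 28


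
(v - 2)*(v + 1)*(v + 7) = v^3 + 6*v^2 - 9*v - 14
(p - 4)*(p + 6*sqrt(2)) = p^2 - 4*p + 6*sqrt(2)*p - 24*sqrt(2)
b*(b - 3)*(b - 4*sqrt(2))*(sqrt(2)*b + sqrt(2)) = sqrt(2)*b^4 - 8*b^3 - 2*sqrt(2)*b^3 - 3*sqrt(2)*b^2 + 16*b^2 + 24*b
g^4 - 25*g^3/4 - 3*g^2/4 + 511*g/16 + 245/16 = (g - 5)*(g - 7/2)*(g + 1/2)*(g + 7/4)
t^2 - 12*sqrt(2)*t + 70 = (t - 7*sqrt(2))*(t - 5*sqrt(2))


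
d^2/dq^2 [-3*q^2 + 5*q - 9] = -6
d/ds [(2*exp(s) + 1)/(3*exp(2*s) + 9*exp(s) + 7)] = (-6*exp(2*s) - 6*exp(s) + 5)*exp(s)/(9*exp(4*s) + 54*exp(3*s) + 123*exp(2*s) + 126*exp(s) + 49)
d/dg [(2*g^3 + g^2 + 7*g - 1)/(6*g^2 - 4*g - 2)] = (6*g^4 - 8*g^3 - 29*g^2 + 4*g - 9)/(2*(9*g^4 - 12*g^3 - 2*g^2 + 4*g + 1))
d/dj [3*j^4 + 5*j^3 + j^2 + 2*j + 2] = 12*j^3 + 15*j^2 + 2*j + 2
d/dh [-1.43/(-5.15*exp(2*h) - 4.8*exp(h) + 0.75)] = (-14.729*exp(h) - 6.864)*exp(h)/(5.15*exp(2*h) + 4.8*exp(h) - 0.75)^2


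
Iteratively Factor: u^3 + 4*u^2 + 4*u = (u + 2)*(u^2 + 2*u) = (u + 2)^2*(u)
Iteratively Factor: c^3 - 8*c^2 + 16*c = (c)*(c^2 - 8*c + 16) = c*(c - 4)*(c - 4)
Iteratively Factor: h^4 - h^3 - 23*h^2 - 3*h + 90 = (h - 2)*(h^3 + h^2 - 21*h - 45) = (h - 5)*(h - 2)*(h^2 + 6*h + 9) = (h - 5)*(h - 2)*(h + 3)*(h + 3)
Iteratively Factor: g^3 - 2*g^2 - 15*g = (g)*(g^2 - 2*g - 15) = g*(g - 5)*(g + 3)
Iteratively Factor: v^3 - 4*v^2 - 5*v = (v - 5)*(v^2 + v) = v*(v - 5)*(v + 1)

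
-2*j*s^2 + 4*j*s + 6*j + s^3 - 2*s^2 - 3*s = (-2*j + s)*(s - 3)*(s + 1)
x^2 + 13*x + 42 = (x + 6)*(x + 7)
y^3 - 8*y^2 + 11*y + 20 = (y - 5)*(y - 4)*(y + 1)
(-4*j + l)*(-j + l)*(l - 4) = 4*j^2*l - 16*j^2 - 5*j*l^2 + 20*j*l + l^3 - 4*l^2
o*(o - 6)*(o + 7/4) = o^3 - 17*o^2/4 - 21*o/2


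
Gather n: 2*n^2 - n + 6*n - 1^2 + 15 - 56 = 2*n^2 + 5*n - 42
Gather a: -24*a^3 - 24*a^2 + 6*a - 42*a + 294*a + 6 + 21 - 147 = -24*a^3 - 24*a^2 + 258*a - 120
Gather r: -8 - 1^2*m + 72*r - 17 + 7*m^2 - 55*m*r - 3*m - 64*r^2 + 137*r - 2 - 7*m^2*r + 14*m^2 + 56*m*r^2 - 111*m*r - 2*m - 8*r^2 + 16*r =21*m^2 - 6*m + r^2*(56*m - 72) + r*(-7*m^2 - 166*m + 225) - 27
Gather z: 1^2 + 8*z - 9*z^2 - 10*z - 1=-9*z^2 - 2*z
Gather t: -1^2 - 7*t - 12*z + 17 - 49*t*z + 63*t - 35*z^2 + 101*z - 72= t*(56 - 49*z) - 35*z^2 + 89*z - 56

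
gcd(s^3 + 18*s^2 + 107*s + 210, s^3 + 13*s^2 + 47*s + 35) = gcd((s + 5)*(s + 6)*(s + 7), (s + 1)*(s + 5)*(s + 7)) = s^2 + 12*s + 35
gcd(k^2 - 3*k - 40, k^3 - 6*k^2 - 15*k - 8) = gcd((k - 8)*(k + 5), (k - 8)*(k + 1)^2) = k - 8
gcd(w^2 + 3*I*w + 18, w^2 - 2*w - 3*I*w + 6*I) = w - 3*I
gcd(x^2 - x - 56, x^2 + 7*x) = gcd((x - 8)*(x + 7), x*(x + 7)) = x + 7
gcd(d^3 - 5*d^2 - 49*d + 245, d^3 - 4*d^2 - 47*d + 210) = d^2 + 2*d - 35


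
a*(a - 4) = a^2 - 4*a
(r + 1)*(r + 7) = r^2 + 8*r + 7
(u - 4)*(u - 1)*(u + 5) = u^3 - 21*u + 20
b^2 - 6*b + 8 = (b - 4)*(b - 2)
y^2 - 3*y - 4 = (y - 4)*(y + 1)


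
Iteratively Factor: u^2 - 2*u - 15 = (u - 5)*(u + 3)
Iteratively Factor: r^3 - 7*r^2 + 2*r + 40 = (r + 2)*(r^2 - 9*r + 20) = (r - 5)*(r + 2)*(r - 4)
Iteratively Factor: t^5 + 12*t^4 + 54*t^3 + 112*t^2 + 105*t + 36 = (t + 1)*(t^4 + 11*t^3 + 43*t^2 + 69*t + 36) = (t + 1)*(t + 3)*(t^3 + 8*t^2 + 19*t + 12) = (t + 1)*(t + 3)*(t + 4)*(t^2 + 4*t + 3) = (t + 1)*(t + 3)^2*(t + 4)*(t + 1)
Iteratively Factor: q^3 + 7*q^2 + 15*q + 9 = (q + 3)*(q^2 + 4*q + 3) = (q + 3)^2*(q + 1)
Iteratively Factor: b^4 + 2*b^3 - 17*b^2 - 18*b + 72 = (b - 2)*(b^3 + 4*b^2 - 9*b - 36) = (b - 3)*(b - 2)*(b^2 + 7*b + 12) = (b - 3)*(b - 2)*(b + 3)*(b + 4)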